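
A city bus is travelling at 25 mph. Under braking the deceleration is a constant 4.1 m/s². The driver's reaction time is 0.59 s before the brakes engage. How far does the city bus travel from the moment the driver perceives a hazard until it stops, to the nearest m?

Total stopping distance ≈ 22 m

25 mph × 0.44704 = 11.1760 m/s.
Reaction distance = v·t_r = 11.1760 × 0.59 = 6.594 m.
Braking distance = v²/(2a) = 11.1760² / (2 × 4.100) = 124.903 / 8.200 = 15.232 m.
Total = 6.594 + 15.232 = 21.826 m.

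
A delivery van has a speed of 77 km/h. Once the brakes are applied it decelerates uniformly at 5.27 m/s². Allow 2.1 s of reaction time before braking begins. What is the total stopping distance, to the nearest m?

77 km/h ÷ 3.6 = 21.3889 m/s.
Reaction distance = v·t_r = 21.3889 × 2.1 = 44.917 m.
Braking distance = v²/(2a) = 21.3889² / (2 × 5.270) = 457.485 / 10.540 = 43.405 m.
Total = 44.917 + 43.405 = 88.322 m.

Total stopping distance ≈ 88 m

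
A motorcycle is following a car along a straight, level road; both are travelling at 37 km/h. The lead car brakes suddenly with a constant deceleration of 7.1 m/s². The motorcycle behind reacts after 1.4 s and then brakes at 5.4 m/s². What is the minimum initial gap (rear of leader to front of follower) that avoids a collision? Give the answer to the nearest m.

Minimum gap ≈ 17 m

37 km/h ÷ 3.6 = 10.2778 m/s.
Leader travels v²/(2a_L) = 105.633 / 14.200 = 7.439 m before stopping.
Follower covers v·t_r = 10.2778 × 1.4 = 14.389 m while reacting, then v²/(2a_F) = 105.633 / 10.800 = 9.781 m while braking, for a total of 14.389 + 9.781 = 24.170 m.
Since a_F ≤ a_L and the follower starts braking later, the follower is never slower than the leader, so the closest approach is when both have stopped.
Minimum gap = 24.170 − 7.439 = 16.731 m.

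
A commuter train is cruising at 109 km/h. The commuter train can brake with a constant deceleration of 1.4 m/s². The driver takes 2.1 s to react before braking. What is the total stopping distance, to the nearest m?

109 km/h ÷ 3.6 = 30.2778 m/s.
Reaction distance = v·t_r = 30.2778 × 2.1 = 63.583 m.
Braking distance = v²/(2a) = 30.2778² / (2 × 1.400) = 916.745 / 2.800 = 327.409 m.
Total = 63.583 + 327.409 = 390.992 m.

Total stopping distance ≈ 391 m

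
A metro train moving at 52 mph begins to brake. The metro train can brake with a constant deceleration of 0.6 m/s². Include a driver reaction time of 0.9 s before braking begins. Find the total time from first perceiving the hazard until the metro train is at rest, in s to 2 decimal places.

52 mph × 0.44704 = 23.2461 m/s.
Braking time = v/a = 23.2461 / 0.600 = 38.743 s.
Total = 0.9 + 38.743 = 39.643 s.

Total time ≈ 39.64 s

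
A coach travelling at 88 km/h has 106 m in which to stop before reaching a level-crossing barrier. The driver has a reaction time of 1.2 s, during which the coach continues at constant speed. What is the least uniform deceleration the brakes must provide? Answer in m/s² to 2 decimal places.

Required deceleration ≈ 3.90 m/s²

88 km/h ÷ 3.6 = 24.4444 m/s.
Distance covered during reaction = 24.4444 × 1.2 = 29.333 m.
Distance available for braking: 106 − 29.333 = 76.667 m.
v² = 2a·d ⇒ a = v²/(2d) = 24.4444² / (2 × 76.667) = 597.529 / 153.334 = 3.8969 m/s².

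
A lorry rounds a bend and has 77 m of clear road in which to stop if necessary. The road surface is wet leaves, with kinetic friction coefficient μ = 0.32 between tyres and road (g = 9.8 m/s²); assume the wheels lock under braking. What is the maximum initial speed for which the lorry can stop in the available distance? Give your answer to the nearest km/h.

Maximum speed ≈ 79 km/h

a = μg = 0.32 × 9.8 = 3.136 m/s².
v²/(2a) = d ⇒ v = √(2 × 3.136 × 77) = √482.94 = 21.9759 m/s.
21.9759 m/s × 3.6 = 79.113 km/h.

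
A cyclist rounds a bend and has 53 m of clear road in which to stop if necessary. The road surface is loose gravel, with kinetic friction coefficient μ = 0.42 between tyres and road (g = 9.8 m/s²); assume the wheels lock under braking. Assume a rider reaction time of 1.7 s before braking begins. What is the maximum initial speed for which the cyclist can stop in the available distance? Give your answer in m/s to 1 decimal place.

a = μg = 0.42 × 9.8 = 4.116 m/s².
Stopping distance: v·t_r + v²/(2a) = 53 with t_r = 1.7 s and a = 4.116 m/s².
So v² + 13.994 v − 436.30 = 0.
Positive root: v = −a·t_r + √((a·t_r)² + 2a·d) = −6.997 + √(48.958 + 436.30) = 15.0316 m/s.

Maximum speed ≈ 15.0 m/s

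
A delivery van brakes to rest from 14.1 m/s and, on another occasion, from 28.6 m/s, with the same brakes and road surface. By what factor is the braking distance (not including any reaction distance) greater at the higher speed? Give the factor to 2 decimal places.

Factor ≈ 4.11

Braking distance d = v²/(2a), so with a fixed, d ∝ v².
Factor = (28.6/14.1)² = 2.0284² = 4.1144.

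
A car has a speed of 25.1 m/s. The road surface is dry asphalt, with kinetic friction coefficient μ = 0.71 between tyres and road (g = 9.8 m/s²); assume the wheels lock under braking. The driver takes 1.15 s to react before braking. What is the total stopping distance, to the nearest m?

Total stopping distance ≈ 74 m

a = μg = 0.71 × 9.8 = 6.958 m/s².
Reaction distance = v·t_r = 25.1000 × 1.15 = 28.865 m.
Braking distance = v²/(2a) = 25.1000² / (2 × 6.958) = 630.010 / 13.916 = 45.272 m.
Total = 28.865 + 45.272 = 74.137 m.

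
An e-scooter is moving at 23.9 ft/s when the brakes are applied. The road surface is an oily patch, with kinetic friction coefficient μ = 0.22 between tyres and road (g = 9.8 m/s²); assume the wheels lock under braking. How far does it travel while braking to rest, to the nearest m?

Braking distance ≈ 12 m

23.9 ft/s × 0.3048 = 7.2847 m/s.
a = μg = 0.22 × 9.8 = 2.156 m/s².
Braking distance = v²/(2a) = 7.2847² / (2 × 2.156) = 53.067 / 4.312 = 12.307 m.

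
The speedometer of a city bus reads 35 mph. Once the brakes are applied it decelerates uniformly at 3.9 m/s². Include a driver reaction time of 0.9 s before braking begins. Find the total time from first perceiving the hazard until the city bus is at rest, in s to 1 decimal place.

35 mph × 0.44704 = 15.6464 m/s.
Braking time = v/a = 15.6464 / 3.900 = 4.012 s.
Total = 0.9 + 4.012 = 4.912 s.

Total time ≈ 4.9 s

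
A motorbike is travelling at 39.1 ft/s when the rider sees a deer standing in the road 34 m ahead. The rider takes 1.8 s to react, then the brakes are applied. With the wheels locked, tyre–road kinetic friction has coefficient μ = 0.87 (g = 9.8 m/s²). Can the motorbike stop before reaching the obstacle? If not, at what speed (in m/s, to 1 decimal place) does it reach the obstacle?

Yes — it stops about 4.2 m short of the obstacle, so it never reaches it

39.1 ft/s × 0.3048 = 11.9177 m/s.
a = μg = 0.87 × 9.8 = 8.526 m/s².
Reaction distance = 11.9177 × 1.8 = 21.452 m.
Braking distance = v²/(2a) = 142.032 / 17.052 = 8.329 m.
Total stopping distance = 21.452 + 8.329 = 29.781 m, vs 34 m available — it stops with 34 − 29.781 = 4.219 m to spare.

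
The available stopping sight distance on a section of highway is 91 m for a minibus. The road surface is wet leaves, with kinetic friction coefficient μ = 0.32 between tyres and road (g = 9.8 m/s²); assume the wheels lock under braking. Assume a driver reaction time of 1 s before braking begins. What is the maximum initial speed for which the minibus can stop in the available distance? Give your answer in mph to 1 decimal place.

Maximum speed ≈ 46.9 mph

a = μg = 0.32 × 9.8 = 3.136 m/s².
Stopping distance: v·t_r + v²/(2a) = 91 with t_r = 1 s and a = 3.136 m/s².
So v² + 6.272 v − 570.75 = 0.
Positive root: v = −a·t_r + √((a·t_r)² + 2a·d) = −3.136 + √(9.834 + 570.75) = 20.9593 m/s.
20.9593 m/s ÷ 0.44704 = 46.885 mph.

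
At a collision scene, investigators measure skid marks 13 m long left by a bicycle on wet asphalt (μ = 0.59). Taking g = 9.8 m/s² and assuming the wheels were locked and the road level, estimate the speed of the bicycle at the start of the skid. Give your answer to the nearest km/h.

Deceleration a = μg = 0.59 × 9.8 = 5.782 m/s².
v = √(2a·d) = √(2 × 5.782 × 13) = √150.332 = 12.2610 m/s.
= 12.2610 × 3.6 = 44.140 km/h.

Initial speed ≈ 44 km/h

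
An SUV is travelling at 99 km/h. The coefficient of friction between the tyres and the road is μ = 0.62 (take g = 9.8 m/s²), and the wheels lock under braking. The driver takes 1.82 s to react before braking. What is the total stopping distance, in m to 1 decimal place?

99 km/h ÷ 3.6 = 27.5000 m/s.
a = μg = 0.62 × 9.8 = 6.076 m/s².
Reaction distance = v·t_r = 27.5000 × 1.82 = 50.050 m.
Braking distance = v²/(2a) = 27.5000² / (2 × 6.076) = 756.250 / 12.152 = 62.233 m.
Total = 50.050 + 62.233 = 112.283 m.

Total stopping distance ≈ 112.3 m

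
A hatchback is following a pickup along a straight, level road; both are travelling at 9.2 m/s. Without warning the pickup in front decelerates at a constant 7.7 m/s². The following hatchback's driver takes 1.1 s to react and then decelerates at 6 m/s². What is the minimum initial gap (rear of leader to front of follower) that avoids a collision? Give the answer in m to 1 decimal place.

Leader travels v²/(2a_L) = 84.640 / 15.400 = 5.496 m before stopping.
Follower covers v·t_r = 9.2000 × 1.1 = 10.120 m while reacting, then v²/(2a_F) = 84.640 / 12.000 = 7.053 m while braking, for a total of 10.120 + 7.053 = 17.173 m.
Since a_F ≤ a_L and the follower starts braking later, the follower is never slower than the leader, so the closest approach is when both have stopped.
Minimum gap = 17.173 − 5.496 = 11.677 m.

Minimum gap ≈ 11.7 m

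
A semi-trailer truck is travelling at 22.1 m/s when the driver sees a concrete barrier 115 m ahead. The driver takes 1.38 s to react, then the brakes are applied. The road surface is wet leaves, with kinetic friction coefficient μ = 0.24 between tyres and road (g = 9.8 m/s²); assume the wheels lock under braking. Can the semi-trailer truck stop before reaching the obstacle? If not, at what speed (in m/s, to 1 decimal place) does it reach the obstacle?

a = μg = 0.24 × 9.8 = 2.352 m/s².
Reaction distance = 22.1000 × 1.38 = 30.498 m.
Braking distance needed to stop: v²/(2a) = 488.410 / 4.704 = 103.829 m, so total needed = 30.498 + 103.829 = 134.327 m > 115 m — it cannot stop.
Distance remaining when braking begins: 115 − 30.498 = 84.502 m.
v² = v₀² − 2a·d = 488.410 − 2 × 2.352 × 84.502 = 90.913 m²/s².
v = √90.913 = 9.535 m/s.

No — it strikes the obstacle at 9.5 m/s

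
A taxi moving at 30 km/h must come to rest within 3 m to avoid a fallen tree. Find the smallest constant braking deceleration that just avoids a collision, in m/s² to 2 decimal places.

30 km/h ÷ 3.6 = 8.3333 m/s.
v² = 2a·d ⇒ a = v²/(2d) = 8.3333² / (2 × 3.000) = 69.444 / 6.000 = 11.5740 m/s².

Required deceleration ≈ 11.57 m/s²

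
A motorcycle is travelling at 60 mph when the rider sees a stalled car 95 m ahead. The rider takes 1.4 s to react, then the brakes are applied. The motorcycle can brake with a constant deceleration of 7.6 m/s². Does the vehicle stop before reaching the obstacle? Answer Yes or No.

60 mph × 0.44704 = 26.8224 m/s.
Reaction distance = 26.8224 × 1.4 = 37.551 m.
Braking distance = v²/(2a) = 719.441 / 15.200 = 47.332 m.
Total stopping distance = 37.551 + 47.332 = 84.883 m, vs 95 m available — it stops with 95 − 84.883 = 10.117 m to spare.

Yes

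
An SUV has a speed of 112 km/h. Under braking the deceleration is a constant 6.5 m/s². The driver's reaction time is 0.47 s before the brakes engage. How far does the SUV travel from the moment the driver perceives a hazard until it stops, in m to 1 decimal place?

112 km/h ÷ 3.6 = 31.1111 m/s.
Reaction distance = v·t_r = 31.1111 × 0.47 = 14.622 m.
Braking distance = v²/(2a) = 31.1111² / (2 × 6.500) = 967.901 / 13.000 = 74.454 m.
Total = 14.622 + 74.454 = 89.076 m.

Total stopping distance ≈ 89.1 m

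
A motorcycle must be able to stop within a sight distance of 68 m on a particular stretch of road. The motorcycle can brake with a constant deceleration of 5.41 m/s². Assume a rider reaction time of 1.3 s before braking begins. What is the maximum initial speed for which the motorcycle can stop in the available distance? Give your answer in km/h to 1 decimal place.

Maximum speed ≈ 75.6 km/h

Stopping distance: v·t_r + v²/(2a) = 68 with t_r = 1.3 s and a = 5.410 m/s².
So v² + 14.066 v − 735.76 = 0.
Positive root: v = −a·t_r + √((a·t_r)² + 2a·d) = −7.033 + √(49.463 + 735.76) = 20.9888 m/s.
20.9888 m/s × 3.6 = 75.560 km/h.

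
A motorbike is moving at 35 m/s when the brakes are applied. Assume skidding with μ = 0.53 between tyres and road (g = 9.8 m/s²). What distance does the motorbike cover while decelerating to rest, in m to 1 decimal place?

a = μg = 0.53 × 9.8 = 5.194 m/s².
Braking distance = v²/(2a) = 35.0000² / (2 × 5.194) = 1225.000 / 10.388 = 117.925 m.

Braking distance ≈ 117.9 m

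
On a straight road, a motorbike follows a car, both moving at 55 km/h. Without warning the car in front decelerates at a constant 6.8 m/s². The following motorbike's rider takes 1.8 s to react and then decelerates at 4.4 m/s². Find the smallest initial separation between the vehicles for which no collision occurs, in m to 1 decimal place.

55 km/h ÷ 3.6 = 15.2778 m/s.
Leader travels v²/(2a_L) = 233.411 / 13.600 = 17.163 m before stopping.
Follower covers v·t_r = 15.2778 × 1.8 = 27.500 m while reacting, then v²/(2a_F) = 233.411 / 8.800 = 26.524 m while braking, for a total of 27.500 + 26.524 = 54.024 m.
Since a_F ≤ a_L and the follower starts braking later, the follower is never slower than the leader, so the closest approach is when both have stopped.
Minimum gap = 54.024 − 17.163 = 36.861 m.

Minimum gap ≈ 36.9 m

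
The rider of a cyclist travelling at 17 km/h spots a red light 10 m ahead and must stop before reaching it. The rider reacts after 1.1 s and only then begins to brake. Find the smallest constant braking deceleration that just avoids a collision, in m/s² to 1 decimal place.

Required deceleration ≈ 2.3 m/s²

17 km/h ÷ 3.6 = 4.7222 m/s.
Distance covered during reaction = 4.7222 × 1.1 = 5.194 m.
Distance available for braking: 10 − 5.194 = 4.806 m.
v² = 2a·d ⇒ a = v²/(2d) = 4.7222² / (2 × 4.806) = 22.299 / 9.612 = 2.3199 m/s².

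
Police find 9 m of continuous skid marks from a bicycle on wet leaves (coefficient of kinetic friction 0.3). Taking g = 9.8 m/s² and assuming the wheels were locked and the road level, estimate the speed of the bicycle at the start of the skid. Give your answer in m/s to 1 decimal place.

Deceleration a = μg = 0.3 × 9.8 = 2.940 m/s².
v = √(2a·d) = √(2 × 2.940 × 9) = √52.920 = 7.2746 m/s.

Initial speed ≈ 7.3 m/s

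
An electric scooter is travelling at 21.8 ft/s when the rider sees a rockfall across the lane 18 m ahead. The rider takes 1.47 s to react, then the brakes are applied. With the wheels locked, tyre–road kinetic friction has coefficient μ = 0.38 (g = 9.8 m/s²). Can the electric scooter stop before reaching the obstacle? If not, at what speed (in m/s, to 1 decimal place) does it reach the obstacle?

Yes — it stops about 2.3 m short of the obstacle, so it never reaches it

21.8 ft/s × 0.3048 = 6.6446 m/s.
a = μg = 0.38 × 9.8 = 3.724 m/s².
Reaction distance = 6.6446 × 1.47 = 9.768 m.
Braking distance = v²/(2a) = 44.151 / 7.448 = 5.928 m.
Total stopping distance = 9.768 + 5.928 = 15.696 m, vs 18 m available — it stops with 18 − 15.696 = 2.304 m to spare.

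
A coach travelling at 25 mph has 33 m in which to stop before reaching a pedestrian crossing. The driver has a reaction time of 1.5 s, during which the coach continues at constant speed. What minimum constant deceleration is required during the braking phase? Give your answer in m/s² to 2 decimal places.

Required deceleration ≈ 3.85 m/s²

25 mph × 0.44704 = 11.1760 m/s.
Distance covered during reaction = 11.1760 × 1.5 = 16.764 m.
Distance available for braking: 33 − 16.764 = 16.236 m.
v² = 2a·d ⇒ a = v²/(2d) = 11.1760² / (2 × 16.236) = 124.903 / 32.472 = 3.8465 m/s².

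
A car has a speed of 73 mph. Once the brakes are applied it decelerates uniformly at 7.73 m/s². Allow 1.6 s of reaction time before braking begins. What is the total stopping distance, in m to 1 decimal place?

73 mph × 0.44704 = 32.6339 m/s.
Reaction distance = v·t_r = 32.6339 × 1.6 = 52.214 m.
Braking distance = v²/(2a) = 32.6339² / (2 × 7.730) = 1064.971 / 15.460 = 68.886 m.
Total = 52.214 + 68.886 = 121.100 m.

Total stopping distance ≈ 121.1 m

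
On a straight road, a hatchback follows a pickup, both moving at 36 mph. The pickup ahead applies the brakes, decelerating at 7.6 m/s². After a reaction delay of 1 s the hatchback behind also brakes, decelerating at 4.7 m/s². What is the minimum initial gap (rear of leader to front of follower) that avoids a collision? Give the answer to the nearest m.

36 mph × 0.44704 = 16.0934 m/s.
Leader travels v²/(2a_L) = 258.998 / 15.200 = 17.039 m before stopping.
Follower covers v·t_r = 16.0934 × 1 = 16.093 m while reacting, then v²/(2a_F) = 258.998 / 9.400 = 27.553 m while braking, for a total of 16.093 + 27.553 = 43.646 m.
Since a_F ≤ a_L and the follower starts braking later, the follower is never slower than the leader, so the closest approach is when both have stopped.
Minimum gap = 43.646 − 17.039 = 26.607 m.

Minimum gap ≈ 27 m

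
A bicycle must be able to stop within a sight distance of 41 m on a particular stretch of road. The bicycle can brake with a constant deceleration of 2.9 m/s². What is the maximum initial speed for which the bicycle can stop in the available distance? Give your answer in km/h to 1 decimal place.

v²/(2a) = d ⇒ v = √(2 × 2.900 × 41) = √237.80 = 15.4208 m/s.
15.4208 m/s × 3.6 = 55.515 km/h.

Maximum speed ≈ 55.5 km/h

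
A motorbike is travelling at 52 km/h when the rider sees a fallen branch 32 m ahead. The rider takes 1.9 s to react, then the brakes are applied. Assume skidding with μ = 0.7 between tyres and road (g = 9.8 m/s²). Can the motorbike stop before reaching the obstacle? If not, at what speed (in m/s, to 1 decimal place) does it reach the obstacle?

No — it strikes the obstacle at 12.1 m/s

52 km/h ÷ 3.6 = 14.4444 m/s.
a = μg = 0.7 × 9.8 = 6.860 m/s².
Reaction distance = 14.4444 × 1.9 = 27.444 m.
Braking distance needed to stop: v²/(2a) = 208.641 / 13.720 = 15.207 m, so total needed = 27.444 + 15.207 = 42.651 m > 32 m — it cannot stop.
Distance remaining when braking begins: 32 − 27.444 = 4.556 m.
v² = v₀² − 2a·d = 208.641 − 2 × 6.860 × 4.556 = 146.133 m²/s².
v = √146.133 = 12.089 m/s.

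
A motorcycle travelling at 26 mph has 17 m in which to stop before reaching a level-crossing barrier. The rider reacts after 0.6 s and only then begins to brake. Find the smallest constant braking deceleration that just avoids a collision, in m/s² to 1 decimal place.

Required deceleration ≈ 6.7 m/s²

26 mph × 0.44704 = 11.6230 m/s.
Distance covered during reaction = 11.6230 × 0.6 = 6.974 m.
Distance available for braking: 17 − 6.974 = 10.026 m.
v² = 2a·d ⇒ a = v²/(2d) = 11.6230² / (2 × 10.026) = 135.094 / 20.052 = 6.7372 m/s².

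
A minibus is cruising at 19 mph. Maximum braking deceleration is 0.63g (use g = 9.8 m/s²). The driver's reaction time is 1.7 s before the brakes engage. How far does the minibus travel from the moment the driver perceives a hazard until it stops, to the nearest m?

Total stopping distance ≈ 20 m

19 mph × 0.44704 = 8.4938 m/s.
a = 0.63 × 9.8 = 6.174 m/s².
Reaction distance = v·t_r = 8.4938 × 1.7 = 14.439 m.
Braking distance = v²/(2a) = 8.4938² / (2 × 6.174) = 72.145 / 12.348 = 5.843 m.
Total = 14.439 + 5.843 = 20.282 m.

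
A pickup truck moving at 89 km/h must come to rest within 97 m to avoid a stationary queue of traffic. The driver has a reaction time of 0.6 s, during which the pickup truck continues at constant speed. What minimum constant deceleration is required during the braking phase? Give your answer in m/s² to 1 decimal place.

Required deceleration ≈ 3.7 m/s²

89 km/h ÷ 3.6 = 24.7222 m/s.
Distance covered during reaction = 24.7222 × 0.6 = 14.833 m.
Distance available for braking: 97 − 14.833 = 82.167 m.
v² = 2a·d ⇒ a = v²/(2d) = 24.7222² / (2 × 82.167) = 611.187 / 164.334 = 3.7192 m/s².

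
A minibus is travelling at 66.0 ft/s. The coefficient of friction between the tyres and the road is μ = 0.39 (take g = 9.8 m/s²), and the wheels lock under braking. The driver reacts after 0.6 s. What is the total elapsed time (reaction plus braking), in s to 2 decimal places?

Total time ≈ 5.86 s

66 ft/s × 0.3048 = 20.1168 m/s.
a = μg = 0.39 × 9.8 = 3.822 m/s².
Braking time = v/a = 20.1168 / 3.822 = 5.263 s.
Total = 0.6 + 5.263 = 5.863 s.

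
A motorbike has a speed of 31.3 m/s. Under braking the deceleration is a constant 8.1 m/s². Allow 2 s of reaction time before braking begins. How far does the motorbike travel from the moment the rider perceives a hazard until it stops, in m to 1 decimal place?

Total stopping distance ≈ 123.1 m

Reaction distance = v·t_r = 31.3000 × 2 = 62.600 m.
Braking distance = v²/(2a) = 31.3000² / (2 × 8.100) = 979.690 / 16.200 = 60.475 m.
Total = 62.600 + 60.475 = 123.075 m.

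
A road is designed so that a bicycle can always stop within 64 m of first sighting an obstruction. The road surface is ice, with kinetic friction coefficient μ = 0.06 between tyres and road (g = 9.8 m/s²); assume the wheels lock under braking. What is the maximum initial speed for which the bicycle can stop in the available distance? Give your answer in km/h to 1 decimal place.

a = μg = 0.06 × 9.8 = 0.588 m/s².
v²/(2a) = d ⇒ v = √(2 × 0.588 × 64) = √75.26 = 8.6753 m/s.
8.6753 m/s × 3.6 = 31.231 km/h.

Maximum speed ≈ 31.2 km/h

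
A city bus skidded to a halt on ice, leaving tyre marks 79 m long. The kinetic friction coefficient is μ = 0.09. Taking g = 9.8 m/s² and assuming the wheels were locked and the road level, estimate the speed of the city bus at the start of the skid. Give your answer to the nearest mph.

Deceleration a = μg = 0.09 × 9.8 = 0.882 m/s².
v = √(2a·d) = √(2 × 0.882 × 79) = √139.356 = 11.8049 m/s.
= 11.8049 ÷ 0.44704 = 26.407 mph.

Initial speed ≈ 26 mph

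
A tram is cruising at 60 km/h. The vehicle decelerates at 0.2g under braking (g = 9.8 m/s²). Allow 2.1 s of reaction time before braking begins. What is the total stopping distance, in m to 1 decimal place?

Total stopping distance ≈ 105.9 m

60 km/h ÷ 3.6 = 16.6667 m/s.
a = 0.2 × 9.8 = 1.960 m/s².
Reaction distance = v·t_r = 16.6667 × 2.1 = 35.000 m.
Braking distance = v²/(2a) = 16.6667² / (2 × 1.960) = 277.779 / 3.920 = 70.862 m.
Total = 35.000 + 70.862 = 105.862 m.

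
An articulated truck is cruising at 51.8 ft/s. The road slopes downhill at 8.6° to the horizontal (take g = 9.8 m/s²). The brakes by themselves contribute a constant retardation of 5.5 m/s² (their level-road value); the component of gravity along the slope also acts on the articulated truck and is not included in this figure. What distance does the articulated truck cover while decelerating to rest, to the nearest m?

Braking distance ≈ 31 m

51.8 ft/s × 0.3048 = 15.7886 m/s.
Gravity along the downhill slope reduces the braking deceleration: a_eff = 5.500 − 9.8·sin 8.6° = 5.500 − 1.465 = 4.035 m/s².
Braking distance = v²/(2a) = 15.7886² / (2 × 4.035) = 249.280 / 8.070 = 30.890 m.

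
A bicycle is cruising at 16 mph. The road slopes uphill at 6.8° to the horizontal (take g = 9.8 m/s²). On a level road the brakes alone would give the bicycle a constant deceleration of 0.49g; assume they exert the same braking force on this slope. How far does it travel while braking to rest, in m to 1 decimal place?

16 mph × 0.44704 = 7.1526 m/s.
a = 0.49 × 9.8 = 4.802 m/s².
Gravity along the uphill slope adds to the braking deceleration: a_eff = 4.802 + 9.8·sin 6.8° = 4.802 + 1.160 = 5.962 m/s².
Braking distance = v²/(2a) = 7.1526² / (2 × 5.962) = 51.160 / 11.924 = 4.291 m.

Braking distance ≈ 4.3 m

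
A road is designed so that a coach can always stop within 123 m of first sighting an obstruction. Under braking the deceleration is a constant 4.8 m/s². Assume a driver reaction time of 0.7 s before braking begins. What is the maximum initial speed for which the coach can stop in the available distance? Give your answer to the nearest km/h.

Maximum speed ≈ 112 km/h

Stopping distance: v·t_r + v²/(2a) = 123 with t_r = 0.7 s and a = 4.800 m/s².
So v² + 6.720 v − 1180.80 = 0.
Positive root: v = −a·t_r + √((a·t_r)² + 2a·d) = −3.360 + √(11.290 + 1180.80) = 31.1667 m/s.
31.1667 m/s × 3.6 = 112.200 km/h.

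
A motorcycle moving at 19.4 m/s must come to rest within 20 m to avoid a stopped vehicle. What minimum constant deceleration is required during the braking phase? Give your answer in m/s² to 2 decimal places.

v² = 2a·d ⇒ a = v²/(2d) = 19.4000² / (2 × 20.000) = 376.360 / 40.000 = 9.4090 m/s².

Required deceleration ≈ 9.41 m/s²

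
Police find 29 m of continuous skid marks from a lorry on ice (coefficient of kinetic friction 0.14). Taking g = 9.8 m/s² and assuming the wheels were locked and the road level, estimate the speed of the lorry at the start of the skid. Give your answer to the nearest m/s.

Initial speed ≈ 9 m/s

Deceleration a = μg = 0.14 × 9.8 = 1.372 m/s².
v = √(2a·d) = √(2 × 1.372 × 29) = √79.576 = 8.9205 m/s.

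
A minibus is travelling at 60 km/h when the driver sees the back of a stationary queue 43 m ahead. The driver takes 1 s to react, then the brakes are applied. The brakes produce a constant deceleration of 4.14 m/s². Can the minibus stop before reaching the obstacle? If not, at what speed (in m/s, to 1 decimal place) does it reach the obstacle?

60 km/h ÷ 3.6 = 16.6667 m/s.
Reaction distance = 16.6667 × 1 = 16.667 m.
Braking distance needed to stop: v²/(2a) = 277.779 / 8.280 = 33.548 m, so total needed = 16.667 + 33.548 = 50.215 m > 43 m — it cannot stop.
Distance remaining when braking begins: 43 − 16.667 = 26.333 m.
v² = v₀² − 2a·d = 277.779 − 2 × 4.140 × 26.333 = 59.742 m²/s².
v = √59.742 = 7.729 m/s.

No — it strikes the obstacle at 7.7 m/s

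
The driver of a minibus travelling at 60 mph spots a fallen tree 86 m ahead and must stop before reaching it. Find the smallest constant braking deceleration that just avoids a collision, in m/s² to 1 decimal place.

60 mph × 0.44704 = 26.8224 m/s.
v² = 2a·d ⇒ a = v²/(2d) = 26.8224² / (2 × 86.000) = 719.441 / 172.000 = 4.1828 m/s².

Required deceleration ≈ 4.2 m/s²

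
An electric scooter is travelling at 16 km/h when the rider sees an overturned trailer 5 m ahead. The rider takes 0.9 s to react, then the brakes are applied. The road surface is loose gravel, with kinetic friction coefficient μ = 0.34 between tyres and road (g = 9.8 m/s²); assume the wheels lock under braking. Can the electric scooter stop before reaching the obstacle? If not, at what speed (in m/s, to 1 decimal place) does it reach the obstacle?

16 km/h ÷ 3.6 = 4.4444 m/s.
a = μg = 0.34 × 9.8 = 3.332 m/s².
Reaction distance = 4.4444 × 0.9 = 4.000 m.
Braking distance needed to stop: v²/(2a) = 19.753 / 6.664 = 2.964 m, so total needed = 4.000 + 2.964 = 6.964 m > 5 m — it cannot stop.
Distance remaining when braking begins: 5 − 4.000 = 1.000 m.
v² = v₀² − 2a·d = 19.753 − 2 × 3.332 × 1.000 = 13.089 m²/s².
v = √13.089 = 3.618 m/s.

No — it strikes the obstacle at 3.6 m/s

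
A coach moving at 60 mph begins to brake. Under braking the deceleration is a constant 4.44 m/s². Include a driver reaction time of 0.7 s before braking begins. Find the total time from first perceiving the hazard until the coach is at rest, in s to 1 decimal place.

Total time ≈ 6.7 s

60 mph × 0.44704 = 26.8224 m/s.
Braking time = v/a = 26.8224 / 4.440 = 6.041 s.
Total = 0.7 + 6.041 = 6.741 s.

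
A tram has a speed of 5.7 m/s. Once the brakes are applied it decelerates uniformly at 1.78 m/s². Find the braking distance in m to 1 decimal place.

Braking distance = v²/(2a) = 5.7000² / (2 × 1.780) = 32.490 / 3.560 = 9.126 m.

Braking distance ≈ 9.1 m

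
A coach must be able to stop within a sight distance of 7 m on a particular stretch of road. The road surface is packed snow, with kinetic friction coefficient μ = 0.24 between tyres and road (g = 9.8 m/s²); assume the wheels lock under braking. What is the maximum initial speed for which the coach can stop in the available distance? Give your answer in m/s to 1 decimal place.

Maximum speed ≈ 5.7 m/s

a = μg = 0.24 × 9.8 = 2.352 m/s².
v²/(2a) = d ⇒ v = √(2 × 2.352 × 7) = √32.93 = 5.7385 m/s.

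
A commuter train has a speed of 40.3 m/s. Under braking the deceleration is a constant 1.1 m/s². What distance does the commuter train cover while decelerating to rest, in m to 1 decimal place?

Braking distance = v²/(2a) = 40.3000² / (2 × 1.100) = 1624.090 / 2.200 = 738.223 m.

Braking distance ≈ 738.2 m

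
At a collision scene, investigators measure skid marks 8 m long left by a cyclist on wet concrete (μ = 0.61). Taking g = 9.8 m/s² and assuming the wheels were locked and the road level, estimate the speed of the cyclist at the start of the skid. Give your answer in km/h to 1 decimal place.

Initial speed ≈ 35.2 km/h

Deceleration a = μg = 0.61 × 9.8 = 5.978 m/s².
v = √(2a·d) = √(2 × 5.978 × 8) = √95.648 = 9.7800 m/s.
= 9.7800 × 3.6 = 35.208 km/h.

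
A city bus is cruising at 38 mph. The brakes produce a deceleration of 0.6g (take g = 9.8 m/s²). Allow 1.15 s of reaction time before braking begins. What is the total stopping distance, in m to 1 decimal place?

Total stopping distance ≈ 44.1 m

38 mph × 0.44704 = 16.9875 m/s.
a = 0.6 × 9.8 = 5.880 m/s².
Reaction distance = v·t_r = 16.9875 × 1.15 = 19.536 m.
Braking distance = v²/(2a) = 16.9875² / (2 × 5.880) = 288.575 / 11.760 = 24.539 m.
Total = 19.536 + 24.539 = 44.075 m.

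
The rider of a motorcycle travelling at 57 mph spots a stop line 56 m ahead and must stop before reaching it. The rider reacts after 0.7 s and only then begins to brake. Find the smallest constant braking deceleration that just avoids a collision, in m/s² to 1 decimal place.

Required deceleration ≈ 8.5 m/s²

57 mph × 0.44704 = 25.4813 m/s.
Distance covered during reaction = 25.4813 × 0.7 = 17.837 m.
Distance available for braking: 56 − 17.837 = 38.163 m.
v² = 2a·d ⇒ a = v²/(2d) = 25.4813² / (2 × 38.163) = 649.297 / 76.326 = 8.5069 m/s².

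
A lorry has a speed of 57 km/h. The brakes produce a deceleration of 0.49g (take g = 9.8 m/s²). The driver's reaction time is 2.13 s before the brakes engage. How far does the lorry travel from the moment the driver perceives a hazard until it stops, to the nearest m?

Total stopping distance ≈ 60 m

57 km/h ÷ 3.6 = 15.8333 m/s.
a = 0.49 × 9.8 = 4.802 m/s².
Reaction distance = v·t_r = 15.8333 × 2.13 = 33.725 m.
Braking distance = v²/(2a) = 15.8333² / (2 × 4.802) = 250.693 / 9.604 = 26.103 m.
Total = 33.725 + 26.103 = 59.828 m.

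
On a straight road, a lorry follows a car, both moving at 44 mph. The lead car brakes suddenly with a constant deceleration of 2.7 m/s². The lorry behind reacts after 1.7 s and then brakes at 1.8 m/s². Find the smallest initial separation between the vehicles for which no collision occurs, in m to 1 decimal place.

Minimum gap ≈ 69.3 m

44 mph × 0.44704 = 19.6698 m/s.
Leader travels v²/(2a_L) = 386.901 / 5.400 = 71.648 m before stopping.
Follower covers v·t_r = 19.6698 × 1.7 = 33.439 m while reacting, then v²/(2a_F) = 386.901 / 3.600 = 107.472 m while braking, for a total of 33.439 + 107.472 = 140.911 m.
Since a_F ≤ a_L and the follower starts braking later, the follower is never slower than the leader, so the closest approach is when both have stopped.
Minimum gap = 140.911 − 71.648 = 69.263 m.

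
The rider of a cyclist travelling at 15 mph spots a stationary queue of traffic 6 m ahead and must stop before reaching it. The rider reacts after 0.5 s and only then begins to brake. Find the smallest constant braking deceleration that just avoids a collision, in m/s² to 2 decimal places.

15 mph × 0.44704 = 6.7056 m/s.
Distance covered during reaction = 6.7056 × 0.5 = 3.353 m.
Distance available for braking: 6 − 3.353 = 2.647 m.
v² = 2a·d ⇒ a = v²/(2d) = 6.7056² / (2 × 2.647) = 44.965 / 5.294 = 8.4936 m/s².

Required deceleration ≈ 8.49 m/s²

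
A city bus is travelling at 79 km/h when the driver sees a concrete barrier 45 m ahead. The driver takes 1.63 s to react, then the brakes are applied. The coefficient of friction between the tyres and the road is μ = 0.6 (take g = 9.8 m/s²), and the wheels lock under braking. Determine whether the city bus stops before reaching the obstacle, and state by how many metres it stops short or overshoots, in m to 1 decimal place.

79 km/h ÷ 3.6 = 21.9444 m/s.
a = μg = 0.6 × 9.8 = 5.880 m/s².
Reaction distance = 21.9444 × 1.63 = 35.769 m.
Braking distance = v²/(2a) = 481.557 / 11.760 = 40.949 m.
Total stopping distance = 35.769 + 40.949 = 76.718 m, vs 45 m available — it cannot stop in time and overshoots by 76.718 − 45 = 31.718 m.

No — it overshoots by 31.7 m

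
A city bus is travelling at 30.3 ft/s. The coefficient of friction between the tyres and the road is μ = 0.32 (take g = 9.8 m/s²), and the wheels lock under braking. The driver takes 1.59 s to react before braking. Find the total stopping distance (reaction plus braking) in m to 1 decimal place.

30.3 ft/s × 0.3048 = 9.2354 m/s.
a = μg = 0.32 × 9.8 = 3.136 m/s².
Reaction distance = v·t_r = 9.2354 × 1.59 = 14.684 m.
Braking distance = v²/(2a) = 9.2354² / (2 × 3.136) = 85.293 / 6.272 = 13.599 m.
Total = 14.684 + 13.599 = 28.283 m.

Total stopping distance ≈ 28.3 m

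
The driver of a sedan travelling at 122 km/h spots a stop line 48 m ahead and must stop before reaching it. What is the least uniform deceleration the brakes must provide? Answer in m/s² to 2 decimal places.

122 km/h ÷ 3.6 = 33.8889 m/s.
v² = 2a·d ⇒ a = v²/(2d) = 33.8889² / (2 × 48.000) = 1148.458 / 96.000 = 11.9631 m/s².

Required deceleration ≈ 11.96 m/s²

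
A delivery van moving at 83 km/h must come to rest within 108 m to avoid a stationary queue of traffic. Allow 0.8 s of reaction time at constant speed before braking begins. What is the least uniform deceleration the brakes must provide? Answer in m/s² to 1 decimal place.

Required deceleration ≈ 3.0 m/s²

83 km/h ÷ 3.6 = 23.0556 m/s.
Distance covered during reaction = 23.0556 × 0.8 = 18.444 m.
Distance available for braking: 108 − 18.444 = 89.556 m.
v² = 2a·d ⇒ a = v²/(2d) = 23.0556² / (2 × 89.556) = 531.561 / 179.112 = 2.9678 m/s².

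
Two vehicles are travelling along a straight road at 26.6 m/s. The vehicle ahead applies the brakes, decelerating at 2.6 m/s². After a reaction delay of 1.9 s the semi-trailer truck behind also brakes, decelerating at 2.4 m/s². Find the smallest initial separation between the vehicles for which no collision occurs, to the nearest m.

Minimum gap ≈ 62 m

Leader travels v²/(2a_L) = 707.560 / 5.200 = 136.069 m before stopping.
Follower covers v·t_r = 26.6000 × 1.9 = 50.540 m while reacting, then v²/(2a_F) = 707.560 / 4.800 = 147.408 m while braking, for a total of 50.540 + 147.408 = 197.948 m.
Since a_F ≤ a_L and the follower starts braking later, the follower is never slower than the leader, so the closest approach is when both have stopped.
Minimum gap = 197.948 − 136.069 = 61.879 m.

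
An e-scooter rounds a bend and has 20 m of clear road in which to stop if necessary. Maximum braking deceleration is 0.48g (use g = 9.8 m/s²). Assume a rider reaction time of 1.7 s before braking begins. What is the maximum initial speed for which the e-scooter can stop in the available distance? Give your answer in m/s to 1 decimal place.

Maximum speed ≈ 7.9 m/s

a = 0.48 × 9.8 = 4.704 m/s².
Stopping distance: v·t_r + v²/(2a) = 20 with t_r = 1.7 s and a = 4.704 m/s².
So v² + 15.994 v − 188.16 = 0.
Positive root: v = −a·t_r + √((a·t_r)² + 2a·d) = −7.997 + √(63.952 + 188.16) = 7.8810 m/s.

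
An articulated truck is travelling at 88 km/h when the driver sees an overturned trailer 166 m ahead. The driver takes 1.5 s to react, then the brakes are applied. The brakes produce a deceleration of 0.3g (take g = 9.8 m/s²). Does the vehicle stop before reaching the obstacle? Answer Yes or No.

88 km/h ÷ 3.6 = 24.4444 m/s.
a = 0.3 × 9.8 = 2.940 m/s².
Reaction distance = 24.4444 × 1.5 = 36.667 m.
Braking distance = v²/(2a) = 597.529 / 5.880 = 101.621 m.
Total stopping distance = 36.667 + 101.621 = 138.288 m, vs 166 m available — it stops with 166 − 138.288 = 27.712 m to spare.

Yes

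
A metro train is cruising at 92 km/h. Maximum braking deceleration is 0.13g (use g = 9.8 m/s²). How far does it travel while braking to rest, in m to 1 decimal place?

92 km/h ÷ 3.6 = 25.5556 m/s.
a = 0.13 × 9.8 = 1.274 m/s².
Braking distance = v²/(2a) = 25.5556² / (2 × 1.274) = 653.089 / 2.548 = 256.314 m.

Braking distance ≈ 256.3 m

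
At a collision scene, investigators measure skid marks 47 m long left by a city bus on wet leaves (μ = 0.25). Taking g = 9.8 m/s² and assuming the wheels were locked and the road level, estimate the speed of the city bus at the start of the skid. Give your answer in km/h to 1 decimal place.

Initial speed ≈ 54.6 km/h

Deceleration a = μg = 0.25 × 9.8 = 2.450 m/s².
v = √(2a·d) = √(2 × 2.450 × 47) = √230.300 = 15.1756 m/s.
= 15.1756 × 3.6 = 54.632 km/h.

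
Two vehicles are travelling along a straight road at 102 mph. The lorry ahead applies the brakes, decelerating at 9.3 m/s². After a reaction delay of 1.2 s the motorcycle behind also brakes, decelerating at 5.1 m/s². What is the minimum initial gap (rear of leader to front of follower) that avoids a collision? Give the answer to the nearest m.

Minimum gap ≈ 147 m

102 mph × 0.44704 = 45.5981 m/s.
Leader travels v²/(2a_L) = 2079.187 / 18.600 = 111.784 m before stopping.
Follower covers v·t_r = 45.5981 × 1.2 = 54.718 m while reacting, then v²/(2a_F) = 2079.187 / 10.200 = 203.842 m while braking, for a total of 54.718 + 203.842 = 258.560 m.
Since a_F ≤ a_L and the follower starts braking later, the follower is never slower than the leader, so the closest approach is when both have stopped.
Minimum gap = 258.560 − 111.784 = 146.776 m.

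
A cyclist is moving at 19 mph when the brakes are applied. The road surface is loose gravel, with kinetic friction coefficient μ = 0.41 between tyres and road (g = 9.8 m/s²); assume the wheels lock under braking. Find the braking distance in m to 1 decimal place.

19 mph × 0.44704 = 8.4938 m/s.
a = μg = 0.41 × 9.8 = 4.018 m/s².
Braking distance = v²/(2a) = 8.4938² / (2 × 4.018) = 72.145 / 8.036 = 8.978 m.

Braking distance ≈ 9.0 m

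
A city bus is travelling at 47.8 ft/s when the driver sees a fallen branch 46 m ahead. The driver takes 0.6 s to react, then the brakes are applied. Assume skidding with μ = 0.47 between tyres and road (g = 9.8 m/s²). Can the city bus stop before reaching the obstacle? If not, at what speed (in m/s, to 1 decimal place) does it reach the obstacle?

47.8 ft/s × 0.3048 = 14.5694 m/s.
a = μg = 0.47 × 9.8 = 4.606 m/s².
Reaction distance = 14.5694 × 0.6 = 8.742 m.
Braking distance = v²/(2a) = 212.267 / 9.212 = 23.042 m.
Total stopping distance = 8.742 + 23.042 = 31.784 m, vs 46 m available — it stops with 46 − 31.784 = 14.216 m to spare.

Yes — it stops about 14.2 m short of the obstacle, so it never reaches it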